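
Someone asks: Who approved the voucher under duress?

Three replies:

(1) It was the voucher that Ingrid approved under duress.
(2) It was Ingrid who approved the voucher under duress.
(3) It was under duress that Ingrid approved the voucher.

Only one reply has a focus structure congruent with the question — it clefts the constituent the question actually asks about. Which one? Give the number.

The question word "who" targets the subject (agent).
Option (1) clefts "the voucher" — the direct object, not what was asked.
Option (2) clefts "Ingrid" — that matches what the question asks about.
Option (3) clefts "under duress" — the manner, not what was asked.
So the congruent reply is (2).

2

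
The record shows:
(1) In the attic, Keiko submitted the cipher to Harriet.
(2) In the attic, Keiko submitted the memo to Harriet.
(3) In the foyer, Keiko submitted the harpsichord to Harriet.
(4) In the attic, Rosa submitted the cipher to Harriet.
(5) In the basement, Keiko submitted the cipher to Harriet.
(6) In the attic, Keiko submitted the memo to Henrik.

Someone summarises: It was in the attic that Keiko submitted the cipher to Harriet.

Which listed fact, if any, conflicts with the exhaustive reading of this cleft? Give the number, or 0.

5

The cleft puts "in the attic" in focus and presupposes the open proposition with agent = Keiko, thing = the cipher, recipient = Harriet.
The exhaustive reading says no other setting fits that background.
Fact (5) shares the background but with setting = in the basement; exhaustivity is violated.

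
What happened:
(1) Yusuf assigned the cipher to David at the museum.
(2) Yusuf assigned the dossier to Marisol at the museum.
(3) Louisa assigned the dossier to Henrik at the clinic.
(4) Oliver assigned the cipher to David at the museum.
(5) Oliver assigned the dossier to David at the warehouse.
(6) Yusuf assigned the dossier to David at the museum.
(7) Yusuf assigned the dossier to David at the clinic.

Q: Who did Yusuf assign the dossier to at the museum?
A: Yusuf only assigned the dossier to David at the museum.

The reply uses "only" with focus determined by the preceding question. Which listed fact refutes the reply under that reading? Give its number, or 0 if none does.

2

The question "Who did ... to ...?" targets the recipient, so in the reply the focus falls on "David".
So "only" ranges over recipients; the rest (same agent, thing, setting (Yusuf / the dossier / at the museum)) is presupposed.
Fact (2) shares the background with a different recipient (Marisol) — counterexample.
(Fact (1) would refute a reading with focus on the thing — but that is not what the question asks.)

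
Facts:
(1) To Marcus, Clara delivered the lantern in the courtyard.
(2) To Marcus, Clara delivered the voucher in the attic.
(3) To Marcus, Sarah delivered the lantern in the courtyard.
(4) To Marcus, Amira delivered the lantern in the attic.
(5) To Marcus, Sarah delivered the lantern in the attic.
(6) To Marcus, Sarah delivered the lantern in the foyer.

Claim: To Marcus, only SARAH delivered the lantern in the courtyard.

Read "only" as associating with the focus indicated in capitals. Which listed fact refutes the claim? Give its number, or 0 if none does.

The capitals mark "Sarah" as focus. So "only" rules out other agents, with the rest (the lantern as thing and Marcus as recipient and in the courtyard as setting) as background.
Fact (1) shares the background but differs in agent (Clara) — a counterexample.

1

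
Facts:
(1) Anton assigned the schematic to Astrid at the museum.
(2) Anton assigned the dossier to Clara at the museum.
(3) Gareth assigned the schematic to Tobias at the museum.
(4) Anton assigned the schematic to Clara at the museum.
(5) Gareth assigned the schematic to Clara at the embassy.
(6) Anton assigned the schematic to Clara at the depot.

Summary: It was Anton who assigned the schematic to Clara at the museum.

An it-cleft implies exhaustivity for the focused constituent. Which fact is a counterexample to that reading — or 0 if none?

The cleft puts "Anton" in focus and presupposes the open proposition with the schematic as thing and Clara as recipient and at the museum as setting.
Exhaustivity: Anton is the only agent satisfying that background.
No listed fact matches the background with a different agent. Exhaustivity holds.

0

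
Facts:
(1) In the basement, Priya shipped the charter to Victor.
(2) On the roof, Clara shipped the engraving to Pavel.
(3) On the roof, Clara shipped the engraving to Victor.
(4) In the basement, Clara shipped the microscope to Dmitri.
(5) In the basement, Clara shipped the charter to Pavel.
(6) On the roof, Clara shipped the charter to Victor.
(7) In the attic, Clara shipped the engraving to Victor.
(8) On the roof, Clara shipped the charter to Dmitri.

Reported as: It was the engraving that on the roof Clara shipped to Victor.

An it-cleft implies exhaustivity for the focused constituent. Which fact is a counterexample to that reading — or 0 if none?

6

The cleft puts "the engraving" in focus and presupposes the open proposition with same agent, recipient, setting (Clara / Victor / on the roof).
The exhaustive reading says no other thing fits that background.
But fact (6) also has same agent, recipient, setting (Clara / Victor / on the roof), with thing = the charter — so the exhaustive reading fails.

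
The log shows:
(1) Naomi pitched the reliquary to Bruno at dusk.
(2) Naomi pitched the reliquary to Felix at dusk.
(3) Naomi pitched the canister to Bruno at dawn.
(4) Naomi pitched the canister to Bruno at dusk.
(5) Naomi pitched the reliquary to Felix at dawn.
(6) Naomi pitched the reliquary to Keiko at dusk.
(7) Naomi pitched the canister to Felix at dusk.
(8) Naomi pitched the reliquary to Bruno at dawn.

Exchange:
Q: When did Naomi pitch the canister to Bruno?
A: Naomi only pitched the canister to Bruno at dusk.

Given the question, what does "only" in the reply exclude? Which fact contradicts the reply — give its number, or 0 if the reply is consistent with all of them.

3

Answering "When did ...?" puts focus on the setting — here, "at dusk".
"Only" then excludes alternative settings while the background — Naomi as agent and the canister as thing and Bruno as recipient — is held fixed.
Fact (3) shares the background with a different setting (at dawn) — counterexample.
(Fact (7) would refute a reading with focus on the recipient — but that is not what the question asks.)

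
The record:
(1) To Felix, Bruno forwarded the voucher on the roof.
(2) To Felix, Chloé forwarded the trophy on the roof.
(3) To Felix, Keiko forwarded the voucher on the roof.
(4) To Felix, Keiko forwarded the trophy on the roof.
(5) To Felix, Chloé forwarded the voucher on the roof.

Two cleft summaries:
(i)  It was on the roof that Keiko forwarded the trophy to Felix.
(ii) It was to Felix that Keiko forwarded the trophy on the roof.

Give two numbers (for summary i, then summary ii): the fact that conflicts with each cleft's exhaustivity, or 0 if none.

0, 0

Summary (i) focuses "on the roof" (the setting); background Keiko as agent and the trophy as thing and Felix as recipient. No fact matches that background with a different setting, so 0.
Summary (ii) focuses "Felix" (the recipient); background Keiko as agent and the trophy as thing and on the roof as setting. No fact matches that background with a different recipient, so 0.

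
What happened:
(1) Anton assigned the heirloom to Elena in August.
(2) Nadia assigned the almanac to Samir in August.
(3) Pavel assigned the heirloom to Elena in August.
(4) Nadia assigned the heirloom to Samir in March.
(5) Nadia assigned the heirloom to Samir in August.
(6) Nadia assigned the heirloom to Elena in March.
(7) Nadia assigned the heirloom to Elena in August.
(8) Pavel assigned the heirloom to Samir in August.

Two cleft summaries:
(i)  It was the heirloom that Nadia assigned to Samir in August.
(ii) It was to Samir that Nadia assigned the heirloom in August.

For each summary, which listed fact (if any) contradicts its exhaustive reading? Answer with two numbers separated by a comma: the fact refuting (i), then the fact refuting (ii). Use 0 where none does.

2, 7

(i): focus "the heirloom". Looking for Nadia as agent and Samir as recipient and in August as setting with some other thing — fact (2) has the almanac there. Refuted.
(ii): focus "Samir". Looking for Nadia as agent and the heirloom as thing and in August as setting with some other recipient — fact (7) has Elena there. Refuted.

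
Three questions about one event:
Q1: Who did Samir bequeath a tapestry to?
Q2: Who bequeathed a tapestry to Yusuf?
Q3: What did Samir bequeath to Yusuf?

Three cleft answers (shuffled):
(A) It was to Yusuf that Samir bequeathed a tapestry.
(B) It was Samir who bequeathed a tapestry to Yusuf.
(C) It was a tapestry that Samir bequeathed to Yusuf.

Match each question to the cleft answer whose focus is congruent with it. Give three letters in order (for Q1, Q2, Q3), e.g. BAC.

Q1 asks about the recipient; cleft (A) focuses "to Yusuf", which is the recipient — so Q1 → A.
Q2 asks about the subject (agent); cleft (B) focuses "Samir", which is the subject (agent) — so Q2 → B.
Q3 asks about the direct object; cleft (C) focuses "a tapestry", which is the direct object — so Q3 → C.
Mapping: Q1→A, Q2→B, Q3→C.

ABC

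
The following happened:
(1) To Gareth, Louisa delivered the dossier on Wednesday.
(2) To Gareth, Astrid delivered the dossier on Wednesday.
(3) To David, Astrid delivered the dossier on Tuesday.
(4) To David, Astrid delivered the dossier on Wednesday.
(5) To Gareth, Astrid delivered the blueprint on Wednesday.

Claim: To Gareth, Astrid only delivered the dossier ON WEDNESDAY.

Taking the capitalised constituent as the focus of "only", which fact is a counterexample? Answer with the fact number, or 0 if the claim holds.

0

The capitals mark "on Wednesday" as focus. So "only" rules out other settings, with the rest (same agent, thing, recipient (Astrid / the dossier / Gareth)) as background.
Every other fact changes something in the background, not just the setting. Nothing refutes the claim.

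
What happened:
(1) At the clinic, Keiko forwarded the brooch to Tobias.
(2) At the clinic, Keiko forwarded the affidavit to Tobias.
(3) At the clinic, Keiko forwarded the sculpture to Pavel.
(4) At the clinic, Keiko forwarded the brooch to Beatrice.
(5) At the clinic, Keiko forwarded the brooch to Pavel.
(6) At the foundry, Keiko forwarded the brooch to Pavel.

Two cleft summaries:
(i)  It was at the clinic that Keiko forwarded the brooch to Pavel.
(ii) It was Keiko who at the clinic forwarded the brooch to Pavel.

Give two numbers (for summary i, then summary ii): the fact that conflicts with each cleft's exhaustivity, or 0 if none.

6, 0

Summary (i) focuses "at the clinic" (the setting); background agent = Keiko, thing = the brooch, recipient = Pavel. Fact (6) matches that background with setting = at the foundry — refutes (i).
Summary (ii) focuses "Keiko" (the agent); background thing = the brooch, recipient = Pavel, setting = at the clinic. No fact matches that background with a different agent, so 0.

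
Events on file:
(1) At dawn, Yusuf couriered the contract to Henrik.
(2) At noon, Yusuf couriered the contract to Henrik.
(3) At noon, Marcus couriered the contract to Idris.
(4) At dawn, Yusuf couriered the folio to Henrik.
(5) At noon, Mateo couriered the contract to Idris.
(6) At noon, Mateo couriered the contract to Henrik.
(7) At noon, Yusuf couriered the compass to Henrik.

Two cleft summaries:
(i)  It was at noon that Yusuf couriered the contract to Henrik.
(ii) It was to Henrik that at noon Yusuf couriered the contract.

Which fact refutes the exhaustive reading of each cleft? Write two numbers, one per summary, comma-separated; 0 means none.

1, 0

(i): focus "at noon". Looking for same agent, thing, recipient (Yusuf / the contract / Henrik) with some other setting — fact (1) has at dawn there. Refuted.
(ii): focus "Henrik". No fact shares same agent, thing, setting (Yusuf / the contract / at noon) with a different recipient. 0.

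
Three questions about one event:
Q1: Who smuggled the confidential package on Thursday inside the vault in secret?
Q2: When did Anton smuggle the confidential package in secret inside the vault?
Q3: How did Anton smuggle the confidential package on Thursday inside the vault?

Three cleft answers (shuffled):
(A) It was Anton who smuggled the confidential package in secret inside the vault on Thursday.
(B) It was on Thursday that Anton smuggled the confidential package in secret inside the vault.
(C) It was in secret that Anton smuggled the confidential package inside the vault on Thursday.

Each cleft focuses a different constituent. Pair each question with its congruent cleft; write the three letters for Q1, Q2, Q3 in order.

ABC

Q1 asks about the subject (agent); cleft (A) focuses "Anton", which is the subject (agent) — so Q1 → A.
Q2 asks about the time; cleft (B) focuses "on Thursday", which is the time — so Q2 → B.
Q3 asks about the manner; cleft (C) focuses "in secret", which is the manner — so Q3 → C.
Mapping: Q1→A, Q2→B, Q3→C.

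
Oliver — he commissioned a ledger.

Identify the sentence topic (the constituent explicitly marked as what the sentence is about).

The construction explicitly marks "Oliver" as what the sentence is about — the topic.
The remainder of the clause is the comment (what is said about the topic).

Oliver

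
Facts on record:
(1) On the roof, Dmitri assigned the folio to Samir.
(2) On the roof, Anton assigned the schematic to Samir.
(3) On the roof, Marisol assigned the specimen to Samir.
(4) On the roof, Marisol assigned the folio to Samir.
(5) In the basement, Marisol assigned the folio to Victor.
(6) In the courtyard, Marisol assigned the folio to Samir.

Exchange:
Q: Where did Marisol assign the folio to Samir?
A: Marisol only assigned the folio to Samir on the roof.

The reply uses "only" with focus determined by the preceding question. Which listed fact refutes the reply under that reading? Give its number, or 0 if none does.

The question "Where did ...?" targets the setting, so in the reply the focus falls on "on the roof".
So "only" ranges over settings; the rest (agent = Marisol, thing = the folio, recipient = Samir) is presupposed.
Fact (6) keeps agent = Marisol, thing = the folio, recipient = Samir but has setting = in the courtyard; that refutes the reply.
(Fact (3) would refute a reading with focus on the thing — but that is not what the question asks.)

6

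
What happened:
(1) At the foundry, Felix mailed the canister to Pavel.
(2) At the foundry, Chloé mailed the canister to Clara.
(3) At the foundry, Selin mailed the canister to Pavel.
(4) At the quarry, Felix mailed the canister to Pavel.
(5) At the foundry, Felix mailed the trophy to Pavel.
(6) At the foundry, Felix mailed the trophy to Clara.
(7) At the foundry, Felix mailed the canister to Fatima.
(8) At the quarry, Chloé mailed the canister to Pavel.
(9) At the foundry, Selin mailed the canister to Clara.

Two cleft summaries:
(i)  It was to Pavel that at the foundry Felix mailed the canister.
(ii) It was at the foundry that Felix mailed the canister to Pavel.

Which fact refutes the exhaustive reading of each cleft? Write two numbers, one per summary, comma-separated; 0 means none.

Summary (i) focuses "Pavel" (the recipient); background Felix as agent and the canister as thing and at the foundry as setting. Fact (7) matches that background with recipient = Fatima — refutes (i).
Summary (ii) focuses "at the foundry" (the setting); background Felix as agent and the canister as thing and Pavel as recipient. Fact (4) matches that background with setting = at the quarry — refutes (ii).

7, 4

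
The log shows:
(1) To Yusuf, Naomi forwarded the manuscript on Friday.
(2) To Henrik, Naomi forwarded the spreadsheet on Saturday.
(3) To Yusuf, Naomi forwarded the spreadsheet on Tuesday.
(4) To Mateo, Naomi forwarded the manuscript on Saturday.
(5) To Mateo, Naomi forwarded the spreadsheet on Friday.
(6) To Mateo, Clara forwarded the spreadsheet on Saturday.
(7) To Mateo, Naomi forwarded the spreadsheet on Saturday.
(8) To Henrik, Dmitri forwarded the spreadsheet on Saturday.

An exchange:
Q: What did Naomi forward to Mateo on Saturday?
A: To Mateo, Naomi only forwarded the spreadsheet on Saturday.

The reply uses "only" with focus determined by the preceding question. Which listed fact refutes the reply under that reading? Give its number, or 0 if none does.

4

The question "What did ...?" targets the thing, so in the reply the focus falls on "the spreadsheet".
"Only" then excludes alternative things while the background — same agent, recipient, setting (Naomi / Mateo / on Saturday) — is held fixed.
Fact (4) shares the background with a different thing (the manuscript) — counterexample.
(Fact (2) would refute a reading with focus on the recipient — but that is not what the question asks.)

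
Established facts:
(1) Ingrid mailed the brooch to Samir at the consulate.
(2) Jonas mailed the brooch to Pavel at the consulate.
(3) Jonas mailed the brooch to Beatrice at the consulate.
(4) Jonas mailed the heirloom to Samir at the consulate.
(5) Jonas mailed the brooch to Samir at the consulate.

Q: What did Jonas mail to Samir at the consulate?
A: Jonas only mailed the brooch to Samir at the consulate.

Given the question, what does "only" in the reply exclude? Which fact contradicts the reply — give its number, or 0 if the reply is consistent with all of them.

Answering "What did ...?" puts focus on the thing — here, "the brooch".
"Only" then excludes alternative things while the background — same agent, recipient, setting (Jonas / Samir / at the consulate) — is held fixed.
Fact (4) shares the background with a different thing (the heirloom) — counterexample.
(Fact (2) would refute a reading with focus on the recipient — but that is not what the question asks.)

4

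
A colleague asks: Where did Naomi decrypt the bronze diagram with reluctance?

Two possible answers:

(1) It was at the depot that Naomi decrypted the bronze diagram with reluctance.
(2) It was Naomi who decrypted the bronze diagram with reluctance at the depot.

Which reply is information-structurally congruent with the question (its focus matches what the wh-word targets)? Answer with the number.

1

The question word "where" targets the location.
Option (1) clefts "at the depot" — that matches what the question asks about.
Option (2) clefts "Naomi" — the subject (agent), not what was asked.
So the congruent reply is (1).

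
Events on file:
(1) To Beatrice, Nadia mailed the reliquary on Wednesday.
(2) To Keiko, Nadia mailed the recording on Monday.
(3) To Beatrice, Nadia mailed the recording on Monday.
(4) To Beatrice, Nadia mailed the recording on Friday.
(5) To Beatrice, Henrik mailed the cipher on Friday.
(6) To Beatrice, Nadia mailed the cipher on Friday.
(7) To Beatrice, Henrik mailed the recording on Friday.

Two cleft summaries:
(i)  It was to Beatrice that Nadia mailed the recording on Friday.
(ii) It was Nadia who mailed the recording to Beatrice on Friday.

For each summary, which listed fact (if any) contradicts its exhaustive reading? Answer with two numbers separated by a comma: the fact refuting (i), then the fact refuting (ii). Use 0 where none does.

(i): focus "Beatrice". No fact shares agent = Nadia, thing = the recording, setting = on Friday with a different recipient. 0.
(ii): focus "Nadia". Looking for thing = the recording, recipient = Beatrice, setting = on Friday with some other agent — fact (7) has Henrik there. Refuted.

0, 7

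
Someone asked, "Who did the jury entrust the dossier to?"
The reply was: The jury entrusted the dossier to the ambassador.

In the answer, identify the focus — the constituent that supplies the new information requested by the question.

The wh-word "who" asks about the recipient.
In the answer, "the jury" and "the dossier" are given — repeated from the question.
The constituent filling the recipient gap is "to the ambassador"; that is the focus and would carry nuclear stress.

to the ambassador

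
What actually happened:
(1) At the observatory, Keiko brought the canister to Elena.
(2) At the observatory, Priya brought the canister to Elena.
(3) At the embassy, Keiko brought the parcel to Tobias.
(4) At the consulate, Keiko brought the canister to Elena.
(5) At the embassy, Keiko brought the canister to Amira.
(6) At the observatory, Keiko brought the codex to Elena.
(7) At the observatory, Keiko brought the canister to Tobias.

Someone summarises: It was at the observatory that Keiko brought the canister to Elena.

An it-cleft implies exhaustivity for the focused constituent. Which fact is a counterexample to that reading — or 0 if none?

4

The cleft puts "at the observatory" in focus and presupposes the open proposition with agent = Keiko, thing = the canister, recipient = Elena.
Exhaustivity: at the observatory is the only setting satisfying that background.
Fact (4) shares the background but with setting = at the consulate; exhaustivity is violated.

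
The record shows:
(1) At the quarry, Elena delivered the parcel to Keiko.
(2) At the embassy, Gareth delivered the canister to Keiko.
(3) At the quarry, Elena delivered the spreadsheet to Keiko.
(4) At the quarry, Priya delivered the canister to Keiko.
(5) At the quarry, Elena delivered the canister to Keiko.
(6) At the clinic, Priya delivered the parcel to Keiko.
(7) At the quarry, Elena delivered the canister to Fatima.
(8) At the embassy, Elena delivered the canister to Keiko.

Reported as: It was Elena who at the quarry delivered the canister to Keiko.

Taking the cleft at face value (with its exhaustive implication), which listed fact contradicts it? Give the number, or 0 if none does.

4

Focus of the cleft: "Elena" (the agent). Presupposed background: the canister as thing and Keiko as recipient and at the quarry as setting.
The exhaustive reading says no other agent fits that background.
But fact (4) also has the canister as thing and Keiko as recipient and at the quarry as setting, with agent = Priya — so the exhaustive reading fails.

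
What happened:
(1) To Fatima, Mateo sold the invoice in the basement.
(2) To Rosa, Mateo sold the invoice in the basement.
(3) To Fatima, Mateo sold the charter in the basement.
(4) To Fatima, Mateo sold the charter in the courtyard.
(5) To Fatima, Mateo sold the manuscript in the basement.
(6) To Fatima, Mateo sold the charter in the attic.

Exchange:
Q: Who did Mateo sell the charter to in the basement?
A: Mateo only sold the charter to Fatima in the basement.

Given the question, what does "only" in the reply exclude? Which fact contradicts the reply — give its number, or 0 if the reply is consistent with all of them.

0

Answering "Who did ... to ...?" puts focus on the recipient — here, "Fatima".
So "only" ranges over recipients; the rest (agent = Mateo, thing = the charter, setting = in the basement) is presupposed.
No fact keeps agent = Mateo, thing = the charter, setting = in the basement while changing the recipient; every other fact differs on something backgrounded. The reply stands.
(Fact (1) would refute a reading with focus on the thing — but that is not what the question asks.)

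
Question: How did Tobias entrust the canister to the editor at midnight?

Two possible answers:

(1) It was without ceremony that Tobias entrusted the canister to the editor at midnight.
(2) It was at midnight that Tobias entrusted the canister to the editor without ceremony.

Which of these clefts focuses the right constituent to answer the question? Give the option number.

The question word "how" targets the manner.
Option (1) clefts "without ceremony" — that matches what the question asks about.
Option (2) clefts "at midnight" — the time, not what was asked.
So the congruent reply is (1).

1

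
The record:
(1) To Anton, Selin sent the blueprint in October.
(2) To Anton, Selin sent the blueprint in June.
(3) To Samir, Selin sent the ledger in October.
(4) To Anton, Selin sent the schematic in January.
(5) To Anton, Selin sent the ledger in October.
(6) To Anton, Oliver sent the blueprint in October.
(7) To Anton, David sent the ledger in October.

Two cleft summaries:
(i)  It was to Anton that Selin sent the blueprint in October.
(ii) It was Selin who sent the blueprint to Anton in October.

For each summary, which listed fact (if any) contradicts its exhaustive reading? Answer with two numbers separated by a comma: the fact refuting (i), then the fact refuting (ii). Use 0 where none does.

Summary (i) focuses "Anton" (the recipient); background agent = Selin, thing = the blueprint, setting = in October. No fact matches that background with a different recipient, so 0.
Summary (ii) focuses "Selin" (the agent); background thing = the blueprint, recipient = Anton, setting = in October. Fact (6) matches that background with agent = Oliver — refutes (ii).

0, 6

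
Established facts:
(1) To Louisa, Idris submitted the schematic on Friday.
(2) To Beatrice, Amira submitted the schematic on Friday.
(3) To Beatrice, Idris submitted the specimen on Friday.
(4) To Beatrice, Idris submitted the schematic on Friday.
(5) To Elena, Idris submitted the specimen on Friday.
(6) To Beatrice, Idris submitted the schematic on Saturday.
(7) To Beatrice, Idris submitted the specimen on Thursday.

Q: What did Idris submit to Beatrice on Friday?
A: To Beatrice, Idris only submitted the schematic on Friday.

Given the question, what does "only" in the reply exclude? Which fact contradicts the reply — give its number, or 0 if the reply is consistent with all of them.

Answering "What did ...?" puts focus on the thing — here, "the schematic".
"Only" then excludes alternative things while the background — Idris as agent and Beatrice as recipient and on Friday as setting — is held fixed.
Fact (3) shares the background with a different thing (the specimen) — counterexample.
(Fact (6) would refute a reading with focus on the setting — but that is not what the question asks.)

3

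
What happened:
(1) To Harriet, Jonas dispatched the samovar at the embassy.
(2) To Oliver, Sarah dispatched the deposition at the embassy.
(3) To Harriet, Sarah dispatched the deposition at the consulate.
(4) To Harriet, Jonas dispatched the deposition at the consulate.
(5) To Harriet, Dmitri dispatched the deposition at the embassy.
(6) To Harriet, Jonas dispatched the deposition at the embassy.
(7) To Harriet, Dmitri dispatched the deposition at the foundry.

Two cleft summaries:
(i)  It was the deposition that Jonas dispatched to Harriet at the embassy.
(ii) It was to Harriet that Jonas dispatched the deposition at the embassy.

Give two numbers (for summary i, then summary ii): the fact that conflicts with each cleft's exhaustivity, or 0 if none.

Summary (i) focuses "the deposition" (the thing); background Jonas as agent and Harriet as recipient and at the embassy as setting. Fact (1) matches that background with thing = the samovar — refutes (i).
Summary (ii) focuses "Harriet" (the recipient); background Jonas as agent and the deposition as thing and at the embassy as setting. No fact matches that background with a different recipient, so 0.

1, 0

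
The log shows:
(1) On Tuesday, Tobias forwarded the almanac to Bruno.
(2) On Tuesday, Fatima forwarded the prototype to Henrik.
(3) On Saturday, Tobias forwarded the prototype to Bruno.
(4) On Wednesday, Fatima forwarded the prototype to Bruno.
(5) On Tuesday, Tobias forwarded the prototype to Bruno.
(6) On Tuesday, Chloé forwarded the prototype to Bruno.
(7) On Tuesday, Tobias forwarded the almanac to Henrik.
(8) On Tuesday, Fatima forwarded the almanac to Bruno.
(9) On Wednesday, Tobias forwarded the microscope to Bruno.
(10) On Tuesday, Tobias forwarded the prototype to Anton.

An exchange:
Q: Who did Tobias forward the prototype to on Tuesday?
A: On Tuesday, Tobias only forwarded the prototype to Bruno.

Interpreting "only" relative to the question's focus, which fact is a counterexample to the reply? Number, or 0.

Answering "Who did ... to ...?" puts focus on the recipient — here, "Bruno".
"Only" then excludes alternative recipients while the background — same agent, thing, setting (Tobias / the prototype / on Tuesday) — is held fixed.
Fact (10) shares the background with a different recipient (Anton) — counterexample.
(Fact (1) would refute a reading with focus on the thing — but that is not what the question asks.)

10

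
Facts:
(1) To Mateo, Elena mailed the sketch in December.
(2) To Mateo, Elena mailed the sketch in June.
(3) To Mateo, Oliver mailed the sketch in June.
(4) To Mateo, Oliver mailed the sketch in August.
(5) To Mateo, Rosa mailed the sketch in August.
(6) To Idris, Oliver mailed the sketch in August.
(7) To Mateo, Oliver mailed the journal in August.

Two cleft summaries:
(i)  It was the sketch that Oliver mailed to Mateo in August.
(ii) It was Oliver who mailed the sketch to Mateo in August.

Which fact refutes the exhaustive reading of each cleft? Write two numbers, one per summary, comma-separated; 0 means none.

7, 5

(i): focus "the sketch". Looking for same agent, recipient, setting (Oliver / Mateo / in August) with some other thing — fact (7) has the journal there. Refuted.
(ii): focus "Oliver". Looking for same thing, recipient, setting (the sketch / Mateo / in August) with some other agent — fact (5) has Rosa there. Refuted.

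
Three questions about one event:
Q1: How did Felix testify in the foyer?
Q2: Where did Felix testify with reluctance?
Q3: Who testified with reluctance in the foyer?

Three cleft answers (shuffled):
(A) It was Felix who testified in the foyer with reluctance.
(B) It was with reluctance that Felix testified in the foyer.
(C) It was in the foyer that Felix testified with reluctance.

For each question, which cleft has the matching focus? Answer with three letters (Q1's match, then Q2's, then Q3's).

BCA

Q1 asks about the manner; cleft (B) focuses "with reluctance", which is the manner — so Q1 → B.
Q2 asks about the location; cleft (C) focuses "in the foyer", which is the location — so Q2 → C.
Q3 asks about the subject (agent); cleft (A) focuses "Felix", which is the subject (agent) — so Q3 → A.
Mapping: Q1→B, Q2→C, Q3→A.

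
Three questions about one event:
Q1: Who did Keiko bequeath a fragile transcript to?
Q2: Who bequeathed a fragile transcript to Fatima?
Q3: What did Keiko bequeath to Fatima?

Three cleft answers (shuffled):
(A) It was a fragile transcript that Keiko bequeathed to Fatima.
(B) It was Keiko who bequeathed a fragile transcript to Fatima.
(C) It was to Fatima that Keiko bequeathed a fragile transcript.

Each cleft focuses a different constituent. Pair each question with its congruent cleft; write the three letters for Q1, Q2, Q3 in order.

CBA

Q1 asks about the recipient; cleft (C) focuses "to Fatima", which is the recipient — so Q1 → C.
Q2 asks about the subject (agent); cleft (B) focuses "Keiko", which is the subject (agent) — so Q2 → B.
Q3 asks about the direct object; cleft (A) focuses "a fragile transcript", which is the direct object — so Q3 → A.
Mapping: Q1→C, Q2→B, Q3→A.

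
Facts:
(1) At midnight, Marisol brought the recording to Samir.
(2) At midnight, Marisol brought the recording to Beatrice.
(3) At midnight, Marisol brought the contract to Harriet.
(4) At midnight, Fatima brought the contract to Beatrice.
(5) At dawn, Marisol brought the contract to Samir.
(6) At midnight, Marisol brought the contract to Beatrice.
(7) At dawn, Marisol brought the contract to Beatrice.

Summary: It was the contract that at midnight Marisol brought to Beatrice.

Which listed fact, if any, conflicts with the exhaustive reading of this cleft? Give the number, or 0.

The cleft puts "the contract" in focus and presupposes the open proposition with Marisol as agent and Beatrice as recipient and at midnight as setting.
Exhaustivity: the contract is the only thing satisfying that background.
But fact (2) also has Marisol as agent and Beatrice as recipient and at midnight as setting, with thing = the recording — so the exhaustive reading fails.

2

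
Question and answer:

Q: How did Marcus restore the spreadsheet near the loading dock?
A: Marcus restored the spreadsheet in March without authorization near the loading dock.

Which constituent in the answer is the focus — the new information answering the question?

The wh-word "how" asks about the manner.
In the answer, "Marcus", "the spreadsheet" and "near the loading dock" are given — repeated from the question.
"in March" is also new, but it specifies the time, which is not what the question asks about — so it is not the focus.
The constituent filling the manner gap is "without authorization"; that is the focus.

without authorization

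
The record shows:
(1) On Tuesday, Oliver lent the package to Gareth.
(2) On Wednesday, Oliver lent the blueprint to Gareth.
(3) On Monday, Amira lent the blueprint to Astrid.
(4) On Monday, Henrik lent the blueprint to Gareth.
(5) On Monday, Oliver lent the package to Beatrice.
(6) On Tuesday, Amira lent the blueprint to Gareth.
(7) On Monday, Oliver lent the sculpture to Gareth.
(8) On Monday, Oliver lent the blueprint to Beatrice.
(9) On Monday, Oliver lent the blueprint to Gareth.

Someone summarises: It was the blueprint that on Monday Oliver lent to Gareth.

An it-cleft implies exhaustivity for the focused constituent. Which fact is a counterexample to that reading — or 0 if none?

Focus of the cleft: "the blueprint" (the thing). Presupposed background: same agent, recipient, setting (Oliver / Gareth / on Monday).
Exhaustivity: the blueprint is the only thing satisfying that background.
But fact (7) also has same agent, recipient, setting (Oliver / Gareth / on Monday), with thing = the sculpture — so the exhaustive reading fails.

7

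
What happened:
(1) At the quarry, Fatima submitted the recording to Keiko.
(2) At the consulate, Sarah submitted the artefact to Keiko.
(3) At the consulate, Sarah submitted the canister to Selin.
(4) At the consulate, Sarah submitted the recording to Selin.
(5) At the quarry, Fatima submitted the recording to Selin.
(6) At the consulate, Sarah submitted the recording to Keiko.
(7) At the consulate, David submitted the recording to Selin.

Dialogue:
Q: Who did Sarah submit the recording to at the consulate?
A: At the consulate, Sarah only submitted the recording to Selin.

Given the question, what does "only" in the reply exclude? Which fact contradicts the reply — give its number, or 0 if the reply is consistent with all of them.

6

Answering "Who did ... to ...?" puts focus on the recipient — here, "Selin".
So "only" ranges over recipients; the rest (Sarah as agent and the recording as thing and at the consulate as setting) is presupposed.
Fact (6) shares the background with a different recipient (Keiko) — counterexample.
(Fact (3) would refute a reading with focus on the thing — but that is not what the question asks.)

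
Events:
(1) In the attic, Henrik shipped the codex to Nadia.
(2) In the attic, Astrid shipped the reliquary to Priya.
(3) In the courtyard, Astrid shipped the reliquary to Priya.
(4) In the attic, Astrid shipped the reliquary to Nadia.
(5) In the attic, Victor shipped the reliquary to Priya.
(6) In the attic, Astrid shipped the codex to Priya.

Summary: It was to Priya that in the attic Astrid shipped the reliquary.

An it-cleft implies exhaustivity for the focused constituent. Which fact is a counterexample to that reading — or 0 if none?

4

Focus of the cleft: "Priya" (the recipient). Presupposed background: same agent, thing, setting (Astrid / the reliquary / in the attic).
The exhaustive reading says no other recipient fits that background.
Fact (4) shares the background but with recipient = Nadia; exhaustivity is violated.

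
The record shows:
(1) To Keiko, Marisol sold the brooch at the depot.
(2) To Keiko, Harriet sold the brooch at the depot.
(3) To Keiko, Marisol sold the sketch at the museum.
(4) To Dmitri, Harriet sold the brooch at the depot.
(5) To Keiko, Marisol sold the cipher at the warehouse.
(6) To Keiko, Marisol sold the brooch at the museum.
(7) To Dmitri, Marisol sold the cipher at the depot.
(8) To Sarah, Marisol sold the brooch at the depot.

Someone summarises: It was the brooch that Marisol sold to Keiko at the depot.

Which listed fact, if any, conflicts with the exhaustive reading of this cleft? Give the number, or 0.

0

The cleft puts "the brooch" in focus and presupposes the open proposition with same agent, recipient, setting (Marisol / Keiko / at the depot).
The exhaustive reading says no other thing fits that background.
No listed fact matches the background with a different thing. Exhaustivity holds.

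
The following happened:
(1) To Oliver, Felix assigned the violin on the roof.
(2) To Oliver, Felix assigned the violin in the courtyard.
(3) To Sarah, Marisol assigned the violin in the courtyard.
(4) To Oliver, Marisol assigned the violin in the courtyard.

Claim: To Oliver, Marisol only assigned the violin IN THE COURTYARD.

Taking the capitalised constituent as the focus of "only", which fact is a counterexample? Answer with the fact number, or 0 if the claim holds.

Focus (in capitals) is "in the courtyard" — the setting. "Only" excludes alternative settings while holding fixed Marisol as agent and the violin as thing and Oliver as recipient.
No fact matches Marisol as agent and the violin as thing and Oliver as recipient with a different setting — every other fact differs on at least one backgrounded slot. So no fact refutes it.

0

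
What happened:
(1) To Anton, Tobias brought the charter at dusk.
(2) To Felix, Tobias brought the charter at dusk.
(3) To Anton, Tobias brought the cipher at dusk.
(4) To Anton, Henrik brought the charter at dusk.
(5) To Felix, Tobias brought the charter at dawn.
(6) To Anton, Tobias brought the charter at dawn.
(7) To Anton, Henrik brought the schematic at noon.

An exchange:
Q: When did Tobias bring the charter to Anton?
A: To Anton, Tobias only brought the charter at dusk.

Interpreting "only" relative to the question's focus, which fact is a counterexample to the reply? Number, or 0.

6

Answering "When did ...?" puts focus on the setting — here, "at dusk".
So "only" ranges over settings; the rest (same agent, thing, recipient (Tobias / the charter / Anton)) is presupposed.
Fact (6) keeps same agent, thing, recipient (Tobias / the charter / Anton) but has setting = at dawn; that refutes the reply.
(Fact (3) would refute a reading with focus on the thing — but that is not what the question asks.)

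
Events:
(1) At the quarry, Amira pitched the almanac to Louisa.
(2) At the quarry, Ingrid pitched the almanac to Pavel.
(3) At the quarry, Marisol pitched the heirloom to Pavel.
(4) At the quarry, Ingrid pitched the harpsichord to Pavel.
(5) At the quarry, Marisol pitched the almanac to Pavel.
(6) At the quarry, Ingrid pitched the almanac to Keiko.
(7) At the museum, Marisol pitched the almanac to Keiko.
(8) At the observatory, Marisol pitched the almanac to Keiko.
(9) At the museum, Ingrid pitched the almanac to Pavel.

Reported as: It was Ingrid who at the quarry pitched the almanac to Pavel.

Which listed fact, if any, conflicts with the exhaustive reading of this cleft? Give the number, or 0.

5

The cleft puts "Ingrid" in focus and presupposes the open proposition with thing = the almanac, recipient = Pavel, setting = at the quarry.
The exhaustive reading says no other agent fits that background.
Fact (5) shares the background but with agent = Marisol; exhaustivity is violated.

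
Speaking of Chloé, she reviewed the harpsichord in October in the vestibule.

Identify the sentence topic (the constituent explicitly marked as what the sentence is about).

The construction explicitly marks "Chloé" as what the sentence is about — the topic.
The remainder of the clause is the comment (what is said about the topic).

Chloé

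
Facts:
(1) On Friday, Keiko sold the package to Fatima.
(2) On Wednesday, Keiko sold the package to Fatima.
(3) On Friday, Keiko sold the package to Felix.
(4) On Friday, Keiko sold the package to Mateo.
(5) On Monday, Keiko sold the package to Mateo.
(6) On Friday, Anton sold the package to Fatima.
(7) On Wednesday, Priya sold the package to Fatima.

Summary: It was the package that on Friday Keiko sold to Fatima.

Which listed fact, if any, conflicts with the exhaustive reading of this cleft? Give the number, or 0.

The cleft puts "the package" in focus and presupposes the open proposition with Keiko as agent and Fatima as recipient and on Friday as setting.
The exhaustive reading says no other thing fits that background.
No listed fact matches the background with a different thing. Exhaustivity holds.

0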